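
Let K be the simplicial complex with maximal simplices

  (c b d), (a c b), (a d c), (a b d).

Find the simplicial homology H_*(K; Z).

K has 4 vertices, 6 edges, 4 triangles.
rank ∂_0 = 0, rank ∂_1 = 3 ⇒ b_0 = 4 − 0 − 3 = 1; all invariant factors of ∂_1 are 1 so no torsion. So H_0 ≅ Z.
rank ∂_1 = 3, rank ∂_2 = 3 ⇒ b_1 = 6 − 3 − 3 = 0; all invariant factors of ∂_2 are 1 so no torsion. So H_1 ≅ 0.
rank ∂_2 = 3, rank ∂_3 = 0 ⇒ b_2 = 4 − 3 − 0 = 1. So H_2 ≅ Z.

H_0 ≅ Z,  H_1 = 0,  H_2 ≅ Z.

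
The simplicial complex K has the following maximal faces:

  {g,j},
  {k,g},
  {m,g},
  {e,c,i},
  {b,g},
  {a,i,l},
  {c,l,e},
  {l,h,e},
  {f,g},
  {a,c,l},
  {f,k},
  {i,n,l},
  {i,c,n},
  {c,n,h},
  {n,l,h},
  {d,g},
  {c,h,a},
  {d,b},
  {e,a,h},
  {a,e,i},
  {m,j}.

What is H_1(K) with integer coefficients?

H_1 ≅ Z^3 × Z/2.

Fix the vertex order a < b < c < d < e < f < g < h < i < j < k < l < m < n and write every simplex with vertices in increasing order. Then dim K = 2 and the simplices of K are:

  0-simplices (14): a, b, c, d, e, f, g, h, i, j, k, l, m, n
  1-simplices (27): ac, ae, ah, ai, al, bd, bg, ce, ch, ci, cl, cn, dg, eh, ei, el, fg, fk, gj, gk, gm, hl, hn, il, in, jm, ln
  2-simplices (12): ach, acl, aeh, aei, ail, cei, cel, chn, cin, ehl, hln, iln

giving chain groups C_0 ≅ Z^14, C_1 ≅ Z^27, C_2 ≅ Z^12.

Boundary ∂_1: C_1 → C_0 is given by ∂[p,q] = [q] − [p].
The 14×27 boundary matrix has rank 12 and Smith normal form diag(1,1,1,1,1,1,1,1,1,1,1,1).

Boundary ∂_2: C_2 → C_1 acts by ∂[p,q,r] = [q,r] − [p,r] + [p,q]. For instance
  ∂cel = el − cl + ce,
  ∂cin = in − cn + ci.
This gives a 27×12 integer matrix of rank 12; reducing to Smith normal form yields diagonal entries (1,1,1,1,1,1,1,1,1,1,1,2).

Now H_k = ker ∂_k / im ∂_{k+1}, so:

  H_1: rank ker ∂_1 − rank ∂_2 = (27 − 12) − 12 = 3, and ∂_2 has invariant factor 2 > 1, so H_1 ≅ Z^3 × Z/2.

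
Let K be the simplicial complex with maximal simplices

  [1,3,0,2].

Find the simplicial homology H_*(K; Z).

H_0 ≅ Z,  H_1 = 0,  H_2 = 0,  H_3 = 0.

Take the total order 0 < 1 < 2 < 3 on the vertex set. Then K (dimension 3) consists of the simplices:

  0-simplices (4): [0], [1], [2], [3]
  1-simplices (6): [0,1], [0,2], [0,3], [1,2], [1,3], [2,3]
  2-simplices (4): [0,1,2], [0,1,3], [0,2,3], [1,2,3]
  3-simplices (1): [0,1,2,3]

giving chain groups C_0 ≅ Z^4, C_1 ≅ Z^6, C_2 ≅ Z^4, C_3 ≅ Z^1.

Boundary ∂_1: C_1 → C_0 maps an edge to its endpoints' difference, ∂[p,q] = q − p.
This gives a 4×6 integer matrix of rank 3; reducing to Smith normal form yields diagonal entries (1,1,1).

∂_2: C_2 → C_1 sends each 2-simplex [p,q,r] to [q,r] − [p,r] + [p,q]. For instance
  ∂[0,1,2] = [1,2] − [0,2] + [0,1],
  ∂[0,1,3] = [1,3] − [0,3] + [0,1].
This gives a 6×4 integer matrix of rank 3; reducing to Smith normal form yields diagonal entries (1,1,1).

∂_3: C_3 → C_2 sends each 3-simplex σ to the alternating sum Σ_i (−1)^i (σ with its i-th vertex removed). For instance
  ∂[0,1,2,3] = [1,2,3] − [0,2,3] + [0,1,3] − [0,1,2].
The resulting 4×1 matrix has rank 1, and its Smith normal form has invariant factors (1).

From H_k ≅ ker(∂_k) / im(∂_{k+1}) we obtain:

  H_0: rank C_0 − rank ∂_1 = 4 − 3 = 1, and the invariant factors of ∂_1 are all 1, so H_0 = Z.
  H_1: rank ker ∂_1 − rank ∂_2 = (6 − 3) − 3 = 0, and the invariant factors of ∂_2 are all 1, so H_1 = 0.
  H_2: rank ker ∂_2 − rank ∂_3 = (4 − 3) − 1 = 0, and the invariant factors of ∂_3 are all 1, so H_2 = 0.
  H_3: rank ker ∂_3 − rank ∂_4 = (1 − 1) − 0 = 0, and there is no ∂_4, so H_3 = 0.

(K is a triangulation of the 3-simplex.)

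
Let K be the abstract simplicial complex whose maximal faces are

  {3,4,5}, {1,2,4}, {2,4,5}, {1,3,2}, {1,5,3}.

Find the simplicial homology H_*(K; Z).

H_0 = Z,  H_1 = Z,  H_2 = 0.

We work with the vertex ordering 1 < 2 < 3 < 4 < 5. The simplices of K, each written with vertices in increasing order, are:

  0-simplices (5): [1], [2], [3], [4], [5]
  1-simplices (10): [1,2], [1,3], [1,4], [1,5], [2,3], [2,4], [2,5], [3,4], [3,5], [4,5]
  2-simplices (5): [1,2,3], [1,2,4], [1,3,5], [2,4,5], [3,4,5]

Hence C_0 ≅ Z^5, C_1 ≅ Z^10, C_2 ≅ Z^5.

The boundary map ∂_1: C_1 → C_0 sends each edge [p,q] (with p < q) to q − p.
The resulting 5×10 matrix has rank 4, and its Smith normal form has invariant factors (1,1,1,1).

Boundary ∂_2: C_2 → C_1 acts by ∂[p,q,r] = [q,r] − [p,r] + [p,q]. For instance
  ∂[2,4,5] = [4,5] − [2,5] + [2,4],
  ∂[1,2,3] = [2,3] − [1,3] + [1,2].
As a 10×5 matrix over Z this has rank 5, with invariant factors (1,1,1,1,1).

From H_k ≅ ker(∂_k) / im(∂_{k+1}) we obtain:

  H_0: rank C_0 − rank ∂_1 = 5 − 4 = 1, and the invariant factors of ∂_1 are all 1, so H_0 = Z.
  H_1: rank ker ∂_1 − rank ∂_2 = (10 − 4) − 5 = 1, and the invariant factors of ∂_2 are all 1, so H_1 = Z.
  H_2: rank ker ∂_2 − rank ∂_3 = (5 − 5) − 0 = 0, and there is no ∂_3, so H_2 = 0.

As a check, the Euler characteristic is 5 − 10 + 5 = 0, which agrees with 1 − 1 + 0 = 0.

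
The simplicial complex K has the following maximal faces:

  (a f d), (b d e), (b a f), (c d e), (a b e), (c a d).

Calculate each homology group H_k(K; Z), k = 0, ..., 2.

Take the total order a < b < c < d < e < f on the vertex set. Then K (dimension 2) consists of the simplices:

  0-simplices (6): a, b, c, d, e, f
  1-simplices (12): ab, ac, ad, ae, af, bd, be, bf, cd, ce, de, df
  2-simplices (6): abe, abf, acd, adf, bde, cde

Hence C_0 ≅ Z^6, C_1 ≅ Z^12, C_2 ≅ Z^6.

∂_1: C_1 → C_0 is given by ∂[p,q] = [q] − [p]. For instance
  ∂bf = f − b.
The 6×12 boundary matrix has rank 5 and Smith normal form diag(1,1,1,1,1).

Boundary ∂_2: C_2 → C_1 acts by ∂[p,q,r] = [q,r] − [p,r] + [p,q]. For instance
  ∂cde = de − ce + cd,
  ∂abf = bf − af + ab.
The resulting 12×6 matrix has rank 6, and its Smith normal form has invariant factors (1,1,1,1,1,1).

Reading off H_k = ker ∂_k / im ∂_{k+1}:

  H_0: rank C_0 − rank ∂_1 = 6 − 5 = 1, and the invariant factors of ∂_1 are all 1, so H_0 ≅ Z.
  H_1: rank ker ∂_1 − rank ∂_2 = (12 − 5) − 6 = 1, and the invariant factors of ∂_2 are all 1, so H_1 ≅ Z.
  H_2: rank ker ∂_2 − rank ∂_3 = (6 − 6) − 0 = 0, and there is no ∂_3, so H_2 ≅ 0.

H_0 ≅ Z,  H_1 ≅ Z,  H_2 = 0.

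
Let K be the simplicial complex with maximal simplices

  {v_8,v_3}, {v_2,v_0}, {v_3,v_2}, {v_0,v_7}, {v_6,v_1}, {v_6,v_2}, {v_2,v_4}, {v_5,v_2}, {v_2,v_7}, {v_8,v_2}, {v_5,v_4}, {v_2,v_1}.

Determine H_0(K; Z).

H_0 ≅ Z.

Order the vertices as v_0 < v_1 < v_2 < v_3 < v_4 < v_5 < v_6 < v_7 < v_8. Listing each simplex with vertices in this order, K has dimension 1 with simplices:

  0-simplices (9): [v_0], [v_1], [v_2], [v_3], [v_4], [v_5], [v_6], [v_7], [v_8]
  1-simplices (12): [v_0,v_2], [v_0,v_7], [v_1,v_2], [v_1,v_6], [v_2,v_3], [v_2,v_4], [v_2,v_5], [v_2,v_6], [v_2,v_7], [v_2,v_8], [v_3,v_8], [v_4,v_5]

Hence C_0 ≅ Z^9, C_1 ≅ Z^12.

Boundary ∂_1: C_1 → C_0 sends each edge [p,q] (with p < q) to q − p. For instance
  ∂[v_2,v_7] = [v_7] − [v_2].
As a 9×12 matrix over Z this has rank 8, with invariant factors (1,1,1,1,1,1,1,1).

From H_k ≅ ker(∂_k) / im(∂_{k+1}) we obtain:

  H_0: rank C_0 − rank ∂_1 = 9 − 8 = 1, and the invariant factors of ∂_1 are all 1, so H_0 ≅ Z.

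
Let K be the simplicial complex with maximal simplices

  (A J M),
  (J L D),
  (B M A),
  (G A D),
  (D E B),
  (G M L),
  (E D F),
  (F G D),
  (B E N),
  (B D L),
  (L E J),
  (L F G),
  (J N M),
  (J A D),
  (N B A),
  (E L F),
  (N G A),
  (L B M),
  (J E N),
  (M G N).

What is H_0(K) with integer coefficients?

Take the total order A < B < D < E < F < G < J < L < M < N on the vertex set. Then K (dimension 2) consists of the simplices:

  0-simplices (10): A, B, D, E, F, G, J, L, M, N
  1-simplices (30): AB, AD, AG, AJ, AM, AN, BD, BE, BL, BM, BN, DE, DF, DG, DJ, DL, EF, EJ, EL, EN, FG, FL, GL, GM, GN, JL, JM, JN, LM, MN
  2-simplices (20): ABM, ABN, ADG, ADJ, AGN, AJM, BDE, BDL, BEN, BLM, DEF, DFG, DJL, EFL, EJL, EJN, FGL, GLM, GMN, JMN

giving chain groups C_0 ≅ Z^10, C_1 ≅ Z^30, C_2 ≅ Z^20.

∂_1: C_1 → C_0 sends each edge [p,q] (with p < q) to q − p.
The 10×30 boundary matrix has rank 9 and Smith normal form diag(1,1,1,1,1,1,1,1,1).

∂_2: C_2 → C_1 sends each 2-simplex [p,q,r] to [q,r] − [p,r] + [p,q]. For instance
  ∂ADG = DG − AG + AD,
  ∂DJL = JL − DL + DJ.
As a 30×20 matrix over Z this has rank 20, with invariant factors (1,1,1,1,1,1,1,1,1,1,1,1,1,1,1,1,1,1,1,2).

Computing H_k = (kernel of ∂_k) / (image of ∂_{k+1}):

  H_0: rank C_0 − rank ∂_1 = 10 − 9 = 1, and the invariant factors of ∂_1 are all 1, so H_0 ≅ Z.

H_0 ≅ Z.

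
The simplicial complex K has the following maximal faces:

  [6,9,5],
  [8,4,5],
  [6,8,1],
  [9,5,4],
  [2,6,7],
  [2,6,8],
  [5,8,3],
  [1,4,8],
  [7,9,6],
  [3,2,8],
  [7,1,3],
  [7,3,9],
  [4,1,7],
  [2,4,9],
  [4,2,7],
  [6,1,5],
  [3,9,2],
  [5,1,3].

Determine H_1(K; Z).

K has 9 vertices, 27 edges, 18 triangles.
rank ∂_1 = 8, rank ∂_2 = 18 ⇒ b_1 = 27 − 8 − 18 = 1; ∂_2 has invariant factor(s) [2] giving torsion. So H_1 ≅ Z ⊕ Z/2Z.

H_1 ≅ Z ⊕ Z/2Z.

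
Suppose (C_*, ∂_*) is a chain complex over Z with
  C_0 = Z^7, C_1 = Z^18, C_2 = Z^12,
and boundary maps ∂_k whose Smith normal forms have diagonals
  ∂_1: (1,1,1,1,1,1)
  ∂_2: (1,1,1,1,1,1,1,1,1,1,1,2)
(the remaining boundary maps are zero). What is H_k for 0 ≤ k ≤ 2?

H_0: b_0 = 7 − 0 − 6 = 1; torsion from ∂_1 factors > 1: none. So H_0 ≅ Z.
H_1: b_1 = 18 − 6 − 12 = 0; torsion from ∂_2 factors > 1: [2]. So H_1 ≅ Z/2.
H_2: b_2 = 12 − 12 − 0 = 0; torsion from ∂_3 factors > 1: none. So H_2 ≅ 0.

H_0 ≅ Z,  H_1 ≅ Z/2,  H_2 = 0.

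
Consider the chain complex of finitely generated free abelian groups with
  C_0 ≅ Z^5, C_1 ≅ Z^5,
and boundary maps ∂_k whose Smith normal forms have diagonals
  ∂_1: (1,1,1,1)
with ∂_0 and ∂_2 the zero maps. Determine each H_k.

H_0 = Z,  H_1 = Z.

H_0: b_0 = 5 − 0 − 4 = 1; torsion from ∂_1 factors > 1: none. So H_0 = Z.
H_1: b_1 = 5 − 4 − 0 = 1; torsion from ∂_2 factors > 1: none. So H_1 = Z.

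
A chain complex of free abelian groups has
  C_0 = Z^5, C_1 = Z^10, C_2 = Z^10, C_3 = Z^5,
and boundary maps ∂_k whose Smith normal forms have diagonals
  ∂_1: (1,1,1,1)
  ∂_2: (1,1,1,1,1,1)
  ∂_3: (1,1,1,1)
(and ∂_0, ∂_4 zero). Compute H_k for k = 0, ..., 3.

H_0: b_0 = 5 − 0 − 4 = 1; torsion from ∂_1 factors > 1: none. So H_0 = Z.
H_1: b_1 = 10 − 4 − 6 = 0; torsion from ∂_2 factors > 1: none. So H_1 = 0.
H_2: b_2 = 10 − 6 − 4 = 0; torsion from ∂_3 factors > 1: none. So H_2 = 0.
H_3: b_3 = 5 − 4 − 0 = 1; torsion from ∂_4 factors > 1: none. So H_3 = Z.

H_0 = Z,  H_1 = 0,  H_2 = 0,  H_3 = Z.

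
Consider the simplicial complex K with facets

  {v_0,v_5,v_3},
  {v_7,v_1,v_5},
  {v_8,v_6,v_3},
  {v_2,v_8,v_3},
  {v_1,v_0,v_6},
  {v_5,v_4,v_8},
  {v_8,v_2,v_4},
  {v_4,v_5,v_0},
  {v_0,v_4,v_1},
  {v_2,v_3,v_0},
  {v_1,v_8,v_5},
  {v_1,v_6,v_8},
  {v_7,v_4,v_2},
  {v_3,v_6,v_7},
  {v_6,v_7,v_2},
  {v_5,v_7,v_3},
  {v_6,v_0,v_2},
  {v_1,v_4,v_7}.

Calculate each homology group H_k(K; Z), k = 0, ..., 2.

Take the total order v_0 < v_1 < v_2 < v_3 < v_4 < v_5 < v_6 < v_7 < v_8 on the vertex set. Then K (dimension 2) consists of the simplices:

  0-simplices (9): [v_0], [v_1], [v_2], [v_3], [v_4], [v_5], [v_6], [v_7], [v_8]
  1-simplices (27): (27 of them)
  2-simplices (18): (18 of them)

so the chain groups are C_0 ≅ Z^9, C_1 ≅ Z^27, C_2 ≅ Z^18.

The boundary map ∂_1: C_1 → C_0 maps an edge to its endpoints' difference, ∂[p,q] = q − p.
The 9×27 boundary matrix has rank 8 and Smith normal form diag(1,1,1,1,1,1,1,1).

∂_2: C_2 → C_1 acts by ∂[p,q,r] = [q,r] − [p,r] + [p,q]. For instance
  ∂[v_1,v_4,v_7] = [v_4,v_7] − [v_1,v_7] + [v_1,v_4],
  ∂[v_0,v_1,v_4] = [v_1,v_4] − [v_0,v_4] + [v_0,v_1].
As a 27×18 matrix over Z this has rank 18, with invariant factors (1,1,1,1,1,1,1,1,1,1,1,1,1,1,1,1,1,2).

Computing H_k = (kernel of ∂_k) / (image of ∂_{k+1}):

  H_0: rank C_0 − rank ∂_1 = 9 − 8 = 1, and the invariant factors of ∂_1 are all 1, so H_0 = Z.
  H_1: rank ker ∂_1 − rank ∂_2 = (27 − 8) − 18 = 1, and ∂_2 has invariant factor 2 > 1, so H_1 = Z × Z/2.
  H_2: rank ker ∂_2 − rank ∂_3 = (18 − 18) − 0 = 0, and there is no ∂_3, so H_2 = 0.

(K is a triangulation of the Klein bottle.)

H_0 = Z,  H_1 = Z × Z/2,  H_2 = 0.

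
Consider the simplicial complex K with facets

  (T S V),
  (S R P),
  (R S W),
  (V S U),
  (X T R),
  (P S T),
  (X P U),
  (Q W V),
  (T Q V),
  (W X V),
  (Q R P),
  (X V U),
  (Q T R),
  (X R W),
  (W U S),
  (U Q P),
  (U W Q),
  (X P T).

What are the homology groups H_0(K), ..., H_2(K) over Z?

H_0 ≅ Z,  H_1 ≅ Z ⊕ Z_2,  H_2 = 0.

K has 9 vertices, 27 edges, 18 triangles.
rank ∂_0 = 0, rank ∂_1 = 8 ⇒ b_0 = 9 − 0 − 8 = 1; all invariant factors of ∂_1 are 1 so no torsion. So H_0 ≅ Z.
rank ∂_1 = 8, rank ∂_2 = 18 ⇒ b_1 = 27 − 8 − 18 = 1; ∂_2 has invariant factor(s) [2] giving torsion. So H_1 ≅ Z ⊕ Z_2.
rank ∂_2 = 18, rank ∂_3 = 0 ⇒ b_2 = 18 − 18 − 0 = 0. So H_2 ≅ 0.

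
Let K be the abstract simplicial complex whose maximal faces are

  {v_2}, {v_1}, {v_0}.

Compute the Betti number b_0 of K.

b_0 = 3.

K has 3 vertices.
rank ∂_0 = 0, rank ∂_1 = 0 ⇒ b_0 = 3 − 0 − 0 = 3. So H_0 ≅ Z^3.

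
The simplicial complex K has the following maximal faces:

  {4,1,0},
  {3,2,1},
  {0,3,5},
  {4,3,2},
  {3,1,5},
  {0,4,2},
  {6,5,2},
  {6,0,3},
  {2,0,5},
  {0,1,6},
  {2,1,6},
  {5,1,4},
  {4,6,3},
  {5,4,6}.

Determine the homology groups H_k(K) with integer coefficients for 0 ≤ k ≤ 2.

H_0 ≅ Z,  H_1 ≅ Z^2,  H_2 ≅ Z.

K has 7 vertices, 21 edges, 14 triangles.
rank ∂_0 = 0, rank ∂_1 = 6 ⇒ b_0 = 7 − 0 − 6 = 1; all invariant factors of ∂_1 are 1 so no torsion. So H_0 = Z.
rank ∂_1 = 6, rank ∂_2 = 13 ⇒ b_1 = 21 − 6 − 13 = 2; all invariant factors of ∂_2 are 1 so no torsion. So H_1 = Z^2.
rank ∂_2 = 13, rank ∂_3 = 0 ⇒ b_2 = 14 − 13 − 0 = 1. So H_2 = Z.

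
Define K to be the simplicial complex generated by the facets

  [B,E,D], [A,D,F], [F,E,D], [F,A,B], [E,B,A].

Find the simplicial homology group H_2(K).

H_2 ≅ 0.

Order the vertices as A < B < D < E < F. Listing each simplex with vertices in this order, K has dimension 2 with simplices:

  0-simplices (5): A, B, D, E, F
  1-simplices (10): AB, AD, AE, AF, BD, BE, BF, DE, DF, EF
  2-simplices (5): ABE, ABF, ADF, BDE, DEF

giving chain groups C_0 ≅ Z^5, C_1 ≅ Z^10, C_2 ≅ Z^5.

The boundary map ∂_1: C_1 → C_0 maps an edge to its endpoints' difference, ∂[p,q] = q − p.
The resulting 5×10 matrix has rank 4, and its Smith normal form has invariant factors (1,1,1,1).

∂_2: C_2 → C_1 acts by ∂[p,q,r] = [q,r] − [p,r] + [p,q]. For instance
  ∂ADF = DF − AF + AD,
  ∂DEF = EF − DF + DE.
This gives a 10×5 integer matrix of rank 5; reducing to Smith normal form yields diagonal entries (1,1,1,1,1).

Now H_k = ker ∂_k / im ∂_{k+1}, so:

  H_2: rank ker ∂_2 − rank ∂_3 = (5 − 5) − 0 = 0, and there is no ∂_3, so H_2 ≅ 0.

(K is a triangulation of the Möbius band.)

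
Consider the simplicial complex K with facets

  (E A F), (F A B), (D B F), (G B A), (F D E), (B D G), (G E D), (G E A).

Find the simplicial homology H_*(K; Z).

Fix the vertex order A < B < D < E < F < G and write every simplex with vertices in increasing order. Then dim K = 2 and the simplices of K are:

  0-simplices (6): A, B, D, E, F, G
  1-simplices (12): AB, AE, AF, AG, BD, BF, BG, DE, DF, DG, EF, EG
  2-simplices (8): ABF, ABG, AEF, AEG, BDF, BDG, DEF, DEG

Hence C_0 ≅ Z^6, C_1 ≅ Z^12, C_2 ≅ Z^8.

The boundary map ∂_1: C_1 → C_0 maps an edge to its endpoints' difference, ∂[p,q] = q − p.
As a 6×12 matrix over Z this has rank 5, with invariant factors (1,1,1,1,1).

∂_2: C_2 → C_1 acts by ∂[p,q,r] = [q,r] − [p,r] + [p,q]. For instance
  ∂DEF = EF − DF + DE,
  ∂BDG = DG − BG + BD.
The 12×8 boundary matrix has rank 7 and Smith normal form diag(1,1,1,1,1,1,1).

From H_k ≅ ker(∂_k) / im(∂_{k+1}) we obtain:

  H_0: rank C_0 − rank ∂_1 = 6 − 5 = 1, and the invariant factors of ∂_1 are all 1, so H_0 ≅ Z.
  H_1: rank ker ∂_1 − rank ∂_2 = (12 − 5) − 7 = 0, and the invariant factors of ∂_2 are all 1, so H_1 ≅ 0.
  H_2: rank ker ∂_2 − rank ∂_3 = (8 − 7) − 0 = 1, and there is no ∂_3, so H_2 ≅ Z.

As a check, the Euler characteristic is 6 − 12 + 8 = 2, which agrees with 1 − 0 + 1 = 2.

H_0 ≅ Z,  H_1 = 0,  H_2 ≅ Z.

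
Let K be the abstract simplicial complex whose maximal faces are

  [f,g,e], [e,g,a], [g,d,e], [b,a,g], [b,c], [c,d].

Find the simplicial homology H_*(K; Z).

We work with the vertex ordering a < b < c < d < e < f < g. The simplices of K, each written with vertices in increasing order, are:

  0-simplices (7): a, b, c, d, e, f, g
  1-simplices (11): ab, ae, ag, bc, bg, cd, de, dg, ef, eg, fg
  2-simplices (4): abg, aeg, deg, efg

giving chain groups C_0 ≅ Z^7, C_1 ≅ Z^11, C_2 ≅ Z^4.

Boundary ∂_1: C_1 → C_0 is given by ∂[p,q] = [q] − [p].
This gives a 7×11 integer matrix of rank 6; reducing to Smith normal form yields diagonal entries (1,1,1,1,1,1).

∂_2: C_2 → C_1 acts by ∂[p,q,r] = [q,r] − [p,r] + [p,q]. For instance
  ∂efg = fg − eg + ef,
  ∂deg = eg − dg + de.
This gives a 11×4 integer matrix of rank 4; reducing to Smith normal form yields diagonal entries (1,1,1,1).

Reading off H_k = ker ∂_k / im ∂_{k+1}:

  H_0: rank C_0 − rank ∂_1 = 7 − 6 = 1, and the invariant factors of ∂_1 are all 1, so H_0 ≅ Z.
  H_1: rank ker ∂_1 − rank ∂_2 = (11 − 6) − 4 = 1, and the invariant factors of ∂_2 are all 1, so H_1 ≅ Z.
  H_2: rank ker ∂_2 − rank ∂_3 = (4 − 4) − 0 = 0, and there is no ∂_3, so H_2 ≅ 0.

H_0 = Z,  H_1 = Z,  H_2 = 0.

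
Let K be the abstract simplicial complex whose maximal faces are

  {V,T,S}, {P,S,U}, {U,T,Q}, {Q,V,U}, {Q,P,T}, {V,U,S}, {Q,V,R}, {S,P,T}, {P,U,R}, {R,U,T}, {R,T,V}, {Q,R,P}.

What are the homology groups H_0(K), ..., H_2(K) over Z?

H_0 = Z,  H_1 = Z/2Z,  H_2 = 0.

Take the total order P < Q < R < S < T < U < V on the vertex set. Then K (dimension 2) consists of the simplices:

  0-simplices (7): P, Q, R, S, T, U, V
  1-simplices (18): PQ, PR, PS, PT, PU, QR, QT, QU, QV, RT, RU, RV, ST, SU, SV, TU, TV, UV
  2-simplices (12): PQR, PQT, PRU, PST, PSU, QRV, QTU, QUV, RTU, RTV, STV, SUV

giving chain groups C_0 ≅ Z^7, C_1 ≅ Z^18, C_2 ≅ Z^12.

Boundary ∂_1: C_1 → C_0 sends each edge [p,q] (with p < q) to q − p. For instance
  ∂QR = R − Q.
The 7×18 boundary matrix has rank 6 and Smith normal form diag(1,1,1,1,1,1).

∂_2: C_2 → C_1 acts by ∂[p,q,r] = [q,r] − [p,r] + [p,q]. For instance
  ∂STV = TV − SV + ST,
  ∂PQT = QT − PT + PQ.
As a 18×12 matrix over Z this has rank 12, with invariant factors (1,1,1,1,1,1,1,1,1,1,1,2).

From H_k ≅ ker(∂_k) / im(∂_{k+1}) we obtain:

  H_0: rank C_0 − rank ∂_1 = 7 − 6 = 1, and the invariant factors of ∂_1 are all 1, so H_0 = Z.
  H_1: rank ker ∂_1 − rank ∂_2 = (18 − 6) − 12 = 0, and ∂_2 has invariant factor 2 > 1, so H_1 = Z/2Z.
  H_2: rank ker ∂_2 − rank ∂_3 = (12 − 12) − 0 = 0, and there is no ∂_3, so H_2 = 0.

(K is a triangulation of the real projective plane RP^2.)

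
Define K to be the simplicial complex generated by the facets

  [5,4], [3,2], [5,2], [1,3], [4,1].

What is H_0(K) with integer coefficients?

K has 5 vertices, 5 edges.
rank ∂_0 = 0, rank ∂_1 = 4 ⇒ b_0 = 5 − 0 − 4 = 1; all invariant factors of ∂_1 are 1 so no torsion. So H_0 = Z.

H_0 ≅ Z.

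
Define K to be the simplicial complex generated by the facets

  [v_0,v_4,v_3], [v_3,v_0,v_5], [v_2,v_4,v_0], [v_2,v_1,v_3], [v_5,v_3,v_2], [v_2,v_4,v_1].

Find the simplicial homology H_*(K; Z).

K has 6 vertices, 12 edges, 6 triangles.
rank ∂_0 = 0, rank ∂_1 = 5 ⇒ b_0 = 6 − 0 − 5 = 1; all invariant factors of ∂_1 are 1 so no torsion. So H_0 ≅ Z.
rank ∂_1 = 5, rank ∂_2 = 6 ⇒ b_1 = 12 − 5 − 6 = 1; all invariant factors of ∂_2 are 1 so no torsion. So H_1 ≅ Z.
rank ∂_2 = 6, rank ∂_3 = 0 ⇒ b_2 = 6 − 6 − 0 = 0. So H_2 ≅ 0.

H_0 ≅ Z,  H_1 ≅ Z,  H_2 = 0.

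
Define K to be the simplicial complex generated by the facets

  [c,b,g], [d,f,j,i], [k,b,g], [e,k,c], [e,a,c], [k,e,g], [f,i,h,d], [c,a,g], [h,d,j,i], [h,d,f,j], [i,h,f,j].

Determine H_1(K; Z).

H_1 ≅ Z.

We work with the vertex ordering a < b < c < d < e < f < g < h < i < j < k. The simplices of K, each written with vertices in increasing order, are:

  0-simplices (11): a, b, c, d, e, f, g, h, i, j, k
  1-simplices (22): ac, ae, ag, bc, bg, bk, ce, cg, ck, df, dh, di, dj, eg, ek, fh, fi, fj, gk, hi, hj, ij
  2-simplices (16): ace, acg, bcg, bgk, cek, dfh, dfi, dfj, dhi, dhj, dij, egk, fhi, fhj, fij, hij
  3-simplices (5): dfhi, dfhj, dfij, dhij, fhij

giving chain groups C_0 ≅ Z^11, C_1 ≅ Z^22, C_2 ≅ Z^16, C_3 ≅ Z^5.

∂_1: C_1 → C_0 maps an edge to its endpoints' difference, ∂[p,q] = q − p. For instance
  ∂ce = e − c.
As a 11×22 matrix over Z this has rank 9, with invariant factors (1,1,1,1,1,1,1,1,1).

The boundary map ∂_2: C_2 → C_1 sends each 2-simplex [p,q,r] to [q,r] − [p,r] + [p,q]. For instance
  ∂acg = cg − ag + ac,
  ∂bcg = cg − bg + bc.
This gives a 22×16 integer matrix of rank 12; reducing to Smith normal form yields diagonal entries (1,1,1,1,1,1,1,1,1,1,1,1).

Boundary ∂_3: C_3 → C_2 sends each 3-simplex σ to the alternating sum Σ_i (−1)^i (σ with its i-th vertex removed). For instance
  ∂dfhi = fhi − dhi + dfi − dfh,
  ∂dfhj = fhj − dhj + dfj − dfh.
The resulting 16×5 matrix has rank 4, and its Smith normal form has invariant factors (1,1,1,1).

Computing H_k = (kernel of ∂_k) / (image of ∂_{k+1}):

  H_1: rank ker ∂_1 − rank ∂_2 = (22 − 9) − 12 = 1, and the invariant factors of ∂_2 are all 1, so H_1 = Z.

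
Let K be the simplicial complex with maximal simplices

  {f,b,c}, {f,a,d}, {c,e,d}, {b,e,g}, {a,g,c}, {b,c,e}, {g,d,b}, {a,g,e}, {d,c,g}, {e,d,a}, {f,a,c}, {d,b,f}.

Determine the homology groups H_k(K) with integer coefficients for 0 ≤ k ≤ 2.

Take the total order a < b < c < d < e < f < g on the vertex set. Then K (dimension 2) consists of the simplices:

  0-simplices (7): a, b, c, d, e, f, g
  1-simplices (18): ac, ad, ae, af, ag, bc, bd, be, bf, bg, cd, ce, cf, cg, de, df, dg, eg
  2-simplices (12): acf, acg, ade, adf, aeg, bce, bcf, bdf, bdg, beg, cde, cdg

so the chain groups are C_0 ≅ Z^7, C_1 ≅ Z^18, C_2 ≅ Z^12.

The boundary map ∂_1: C_1 → C_0 sends each edge [p,q] (with p < q) to q − p. For instance
  ∂ag = g − a.
This gives a 7×18 integer matrix of rank 6; reducing to Smith normal form yields diagonal entries (1,1,1,1,1,1).

The boundary map ∂_2: C_2 → C_1 acts by ∂[p,q,r] = [q,r] − [p,r] + [p,q]. For instance
  ∂bce = ce − be + bc,
  ∂acf = cf − af + ac.
The resulting 18×12 matrix has rank 12, and its Smith normal form has invariant factors (1,1,1,1,1,1,1,1,1,1,1,2).

From H_k ≅ ker(∂_k) / im(∂_{k+1}) we obtain:

  H_0: rank C_0 − rank ∂_1 = 7 − 6 = 1, and the invariant factors of ∂_1 are all 1, so H_0 ≅ Z.
  H_1: rank ker ∂_1 − rank ∂_2 = (18 − 6) − 12 = 0, and ∂_2 has invariant factor 2 > 1, so H_1 ≅ Z_2.
  H_2: rank ker ∂_2 − rank ∂_3 = (12 − 12) − 0 = 0, and there is no ∂_3, so H_2 ≅ 0.

(K is a triangulation of the real projective plane RP^2.)

H_0 = Z,  H_1 = Z_2,  H_2 = 0.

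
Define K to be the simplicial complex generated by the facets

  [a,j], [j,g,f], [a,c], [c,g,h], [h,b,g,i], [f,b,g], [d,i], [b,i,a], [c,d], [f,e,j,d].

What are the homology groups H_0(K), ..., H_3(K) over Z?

H_0 ≅ Z,  H_1 ≅ Z^4,  H_2 = 0,  H_3 = 0.

Fix the vertex order a < b < c < d < e < f < g < h < i < j and write every simplex with vertices in increasing order. Then dim K = 3 and the simplices of K are:

  0-simplices (10): a, b, c, d, e, f, g, h, i, j
  1-simplices (23): ab, ac, ai, aj, bf, bg, bh, bi, cd, cg, ch, de, df, di, dj, ef, ej, fg, fj, gh, gi, gj, hi
  2-simplices (12): abi, bfg, bgh, bgi, bhi, cgh, def, dej, dfj, efj, fgj, ghi
  3-simplices (2): bghi, defj

so the chain groups are C_0 ≅ Z^10, C_1 ≅ Z^23, C_2 ≅ Z^12, C_3 ≅ Z^2.

Boundary ∂_1: C_1 → C_0 maps an edge to its endpoints' difference, ∂[p,q] = q − p.
This gives a 10×23 integer matrix of rank 9; reducing to Smith normal form yields diagonal entries (1,1,1,1,1,1,1,1,1).

Boundary ∂_2: C_2 → C_1 sends each 2-simplex [p,q,r] to [q,r] − [p,r] + [p,q]. For instance
  ∂fgj = gj − fj + fg,
  ∂bgh = gh − bh + bg.
The 23×12 boundary matrix has rank 10 and Smith normal form diag(1,1,1,1,1,1,1,1,1,1).

∂_3: C_3 → C_2 sends each 3-simplex σ to the alternating sum Σ_i (−1)^i (σ with its i-th vertex removed). For instance
  ∂defj = efj − dfj + dej − def,
  ∂bghi = ghi − bhi + bgi − bgh.
The 12×2 boundary matrix has rank 2 and Smith normal form diag(1,1).

Reading off H_k = ker ∂_k / im ∂_{k+1}:

  H_0: rank C_0 − rank ∂_1 = 10 − 9 = 1, and the invariant factors of ∂_1 are all 1, so H_0 ≅ Z.
  H_1: rank ker ∂_1 − rank ∂_2 = (23 − 9) − 10 = 4, and the invariant factors of ∂_2 are all 1, so H_1 ≅ Z^4.
  H_2: rank ker ∂_2 − rank ∂_3 = (12 − 10) − 2 = 0, and the invariant factors of ∂_3 are all 1, so H_2 ≅ 0.
  H_3: rank ker ∂_3 − rank ∂_4 = (2 − 2) − 0 = 0, and there is no ∂_4, so H_3 ≅ 0.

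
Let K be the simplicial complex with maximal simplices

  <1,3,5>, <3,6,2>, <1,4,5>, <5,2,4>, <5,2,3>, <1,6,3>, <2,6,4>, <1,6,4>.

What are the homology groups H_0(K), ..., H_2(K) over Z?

H_0 = Z,  H_1 = 0,  H_2 = Z.

K has 6 vertices, 12 edges, 8 triangles.
rank ∂_0 = 0, rank ∂_1 = 5 ⇒ b_0 = 6 − 0 − 5 = 1; all invariant factors of ∂_1 are 1 so no torsion. So H_0 = Z.
rank ∂_1 = 5, rank ∂_2 = 7 ⇒ b_1 = 12 − 5 − 7 = 0; all invariant factors of ∂_2 are 1 so no torsion. So H_1 = 0.
rank ∂_2 = 7, rank ∂_3 = 0 ⇒ b_2 = 8 − 7 − 0 = 1. So H_2 = Z.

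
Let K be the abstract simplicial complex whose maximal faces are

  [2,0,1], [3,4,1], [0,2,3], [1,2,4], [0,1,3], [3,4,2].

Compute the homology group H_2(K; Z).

K has 5 vertices, 9 edges, 6 triangles.
rank ∂_2 = 5, rank ∂_3 = 0 ⇒ b_2 = 6 − 5 − 0 = 1. So H_2 ≅ Z.

H_2 = Z.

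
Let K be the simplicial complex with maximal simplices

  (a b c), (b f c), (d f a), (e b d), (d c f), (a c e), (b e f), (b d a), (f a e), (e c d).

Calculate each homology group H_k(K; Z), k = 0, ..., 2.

H_0 ≅ Z,  H_1 ≅ Z/2,  H_2 = 0.

Fix the vertex order a < b < c < d < e < f and write every simplex with vertices in increasing order. Then dim K = 2 and the simplices of K are:

  0-simplices (6): a, b, c, d, e, f
  1-simplices (15): ab, ac, ad, ae, af, bc, bd, be, bf, cd, ce, cf, de, df, ef
  2-simplices (10): abc, abd, ace, adf, aef, bcf, bde, bef, cde, cdf

so the chain groups are C_0 ≅ Z^6, C_1 ≅ Z^15, C_2 ≅ Z^10.

Boundary ∂_1: C_1 → C_0 maps an edge to its endpoints' difference, ∂[p,q] = q − p. For instance
  ∂cd = d − c.
The 6×15 boundary matrix has rank 5 and Smith normal form diag(1,1,1,1,1).

∂_2: C_2 → C_1 sends each 2-simplex [p,q,r] to [q,r] − [p,r] + [p,q]. For instance
  ∂cde = de − ce + cd,
  ∂ace = ce − ae + ac.
The resulting 15×10 matrix has rank 10, and its Smith normal form has invariant factors (1,1,1,1,1,1,1,1,1,2).

Reading off H_k = ker ∂_k / im ∂_{k+1}:

  H_0: rank C_0 − rank ∂_1 = 6 − 5 = 1, and the invariant factors of ∂_1 are all 1, so H_0 ≅ Z.
  H_1: rank ker ∂_1 − rank ∂_2 = (15 − 5) − 10 = 0, and ∂_2 has invariant factor 2 > 1, so H_1 ≅ Z/2.
  H_2: rank ker ∂_2 − rank ∂_3 = (10 − 10) − 0 = 0, and there is no ∂_3, so H_2 ≅ 0.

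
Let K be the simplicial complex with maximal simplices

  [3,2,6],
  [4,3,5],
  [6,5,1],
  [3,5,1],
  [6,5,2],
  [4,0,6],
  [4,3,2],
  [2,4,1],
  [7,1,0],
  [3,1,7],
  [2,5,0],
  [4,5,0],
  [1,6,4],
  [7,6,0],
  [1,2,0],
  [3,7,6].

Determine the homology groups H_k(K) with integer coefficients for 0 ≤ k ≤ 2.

Take the total order 0 < 1 < 2 < 3 < 4 < 5 < 6 < 7 on the vertex set. Then K (dimension 2) consists of the simplices:

  0-simplices (8): [0], [1], [2], [3], [4], [5], [6], [7]
  1-simplices (24): (24 of them)
  2-simplices (16): [0,1,2], [0,1,7], [0,2,5], [0,4,5], [0,4,6], [0,6,7], [1,2,4], [1,3,5], [1,3,7], [1,4,6], [1,5,6], [2,3,4], [2,3,6], [2,5,6], [3,4,5], [3,6,7]

so the chain groups are C_0 ≅ Z^8, C_1 ≅ Z^24, C_2 ≅ Z^16.

The boundary map ∂_1: C_1 → C_0 sends each edge [p,q] (with p < q) to q − p.
This gives a 8×24 integer matrix of rank 7; reducing to Smith normal form yields diagonal entries (1,1,1,1,1,1,1).

∂_2: C_2 → C_1 maps a triangle to the signed sum of its edges. For instance
  ∂[3,4,5] = [4,5] − [3,5] + [3,4],
  ∂[1,3,5] = [3,5] − [1,5] + [1,3].
As a 24×16 matrix over Z this has rank 15, with invariant factors (1,1,1,1,1,1,1,1,1,1,1,1,1,1,1).

Now H_k = ker ∂_k / im ∂_{k+1}, so:

  H_0: rank C_0 − rank ∂_1 = 8 − 7 = 1, and the invariant factors of ∂_1 are all 1, so H_0 ≅ Z.
  H_1: rank ker ∂_1 − rank ∂_2 = (24 − 7) − 15 = 2, and the invariant factors of ∂_2 are all 1, so H_1 ≅ Z^2.
  H_2: rank ker ∂_2 − rank ∂_3 = (16 − 15) − 0 = 1, and there is no ∂_3, so H_2 ≅ Z.

As a check, the Euler characteristic is 8 − 24 + 16 = 0, which agrees with 1 − 2 + 1 = 0.
(K is a triangulation of the torus T^2.)

H_0 ≅ Z,  H_1 ≅ Z^2,  H_2 ≅ Z.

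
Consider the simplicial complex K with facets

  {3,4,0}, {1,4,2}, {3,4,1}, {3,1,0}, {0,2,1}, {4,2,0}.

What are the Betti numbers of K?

Order the vertices as 0 < 1 < 2 < 3 < 4. Listing each simplex with vertices in this order, K has dimension 2 with simplices:

  0-simplices (5): [0], [1], [2], [3], [4]
  1-simplices (9): [0,1], [0,2], [0,3], [0,4], [1,2], [1,3], [1,4], [2,4], [3,4]
  2-simplices (6): [0,1,2], [0,1,3], [0,2,4], [0,3,4], [1,2,4], [1,3,4]

so the chain groups are C_0 ≅ Z^5, C_1 ≅ Z^9, C_2 ≅ Z^6.

∂_1: C_1 → C_0 sends each edge [p,q] (with p < q) to q − p. For instance
  ∂[0,2] = [2] − [0].
The resulting 5×9 matrix has rank 4, and its Smith normal form has invariant factors (1,1,1,1).

∂_2: C_2 → C_1 sends each 2-simplex [p,q,r] to [q,r] − [p,r] + [p,q]. For instance
  ∂[1,3,4] = [3,4] − [1,4] + [1,3],
  ∂[0,2,4] = [2,4] − [0,4] + [0,2].
The 9×6 boundary matrix has rank 5 and Smith normal form diag(1,1,1,1,1).

Now H_k = ker ∂_k / im ∂_{k+1}, so:

  H_0: rank C_0 − rank ∂_1 = 5 − 4 = 1, and the invariant factors of ∂_1 are all 1, so H_0 = Z.
  H_1: rank ker ∂_1 − rank ∂_2 = (9 − 4) − 5 = 0, and the invariant factors of ∂_2 are all 1, so H_1 = 0.
  H_2: rank ker ∂_2 − rank ∂_3 = (6 − 5) − 0 = 1, and there is no ∂_3, so H_2 = Z.

As a check, the Euler characteristic is 5 − 9 + 6 = 2, which agrees with 1 − 0 + 1 = 2.

Hence the Betti numbers are b_0 = 1, b_1 = 0, b_2 = 1.

b_0 = 1, b_1 = 0, b_2 = 1.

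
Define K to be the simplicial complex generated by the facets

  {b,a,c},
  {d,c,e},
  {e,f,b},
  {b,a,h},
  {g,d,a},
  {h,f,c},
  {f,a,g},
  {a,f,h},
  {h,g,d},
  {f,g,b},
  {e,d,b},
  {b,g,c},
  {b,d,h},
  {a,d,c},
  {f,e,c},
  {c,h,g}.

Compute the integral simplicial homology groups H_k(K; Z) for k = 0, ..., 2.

We work with the vertex ordering a < b < c < d < e < f < g < h. The simplices of K, each written with vertices in increasing order, are:

  0-simplices (8): a, b, c, d, e, f, g, h
  1-simplices (24): ab, ac, ad, af, ag, ah, bc, bd, be, bf, bg, bh, cd, ce, cf, cg, ch, de, dg, dh, ef, fg, fh, gh
  2-simplices (16): abc, abh, acd, adg, afg, afh, bcg, bde, bdh, bef, bfg, cde, cef, cfh, cgh, dgh

giving chain groups C_0 ≅ Z^8, C_1 ≅ Z^24, C_2 ≅ Z^16.

Boundary ∂_1: C_1 → C_0 is given by ∂[p,q] = [q] − [p]. For instance
  ∂bg = g − b.
The resulting 8×24 matrix has rank 7, and its Smith normal form has invariant factors (1,1,1,1,1,1,1).

The boundary map ∂_2: C_2 → C_1 maps a triangle to the signed sum of its edges. For instance
  ∂bfg = fg − bg + bf,
  ∂dgh = gh − dh + dg.
The resulting 24×16 matrix has rank 15, and its Smith normal form has invariant factors (1,1,1,1,1,1,1,1,1,1,1,1,1,1,1).

Now H_k = ker ∂_k / im ∂_{k+1}, so:

  H_0: rank C_0 − rank ∂_1 = 8 − 7 = 1, and the invariant factors of ∂_1 are all 1, so H_0 ≅ Z.
  H_1: rank ker ∂_1 − rank ∂_2 = (24 − 7) − 15 = 2, and the invariant factors of ∂_2 are all 1, so H_1 ≅ Z^2.
  H_2: rank ker ∂_2 − rank ∂_3 = (16 − 15) − 0 = 1, and there is no ∂_3, so H_2 ≅ Z.

H_0 = Z,  H_1 = Z^2,  H_2 = Z.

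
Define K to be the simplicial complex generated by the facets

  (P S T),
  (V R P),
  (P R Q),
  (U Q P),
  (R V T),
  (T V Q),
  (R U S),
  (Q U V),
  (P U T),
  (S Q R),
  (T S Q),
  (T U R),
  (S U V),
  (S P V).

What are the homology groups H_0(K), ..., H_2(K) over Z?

Fix the vertex order P < Q < R < S < T < U < V and write every simplex with vertices in increasing order. Then dim K = 2 and the simplices of K are:

  0-simplices (7): P, Q, R, S, T, U, V
  1-simplices (21): PQ, PR, PS, PT, PU, PV, QR, QS, QT, QU, QV, RS, RT, RU, RV, ST, SU, SV, TU, TV, UV
  2-simplices (14): PQR, PQU, PRV, PST, PSV, PTU, QRS, QST, QTV, QUV, RSU, RTU, RTV, SUV

so the chain groups are C_0 ≅ Z^7, C_1 ≅ Z^21, C_2 ≅ Z^14.

∂_1: C_1 → C_0 maps an edge to its endpoints' difference, ∂[p,q] = q − p.
The resulting 7×21 matrix has rank 6, and its Smith normal form has invariant factors (1,1,1,1,1,1).

Boundary ∂_2: C_2 → C_1 acts by ∂[p,q,r] = [q,r] − [p,r] + [p,q]. For instance
  ∂PRV = RV − PV + PR,
  ∂PSV = SV − PV + PS.
As a 21×14 matrix over Z this has rank 13, with invariant factors (1,1,1,1,1,1,1,1,1,1,1,1,1).

Reading off H_k = ker ∂_k / im ∂_{k+1}:

  H_0: rank C_0 − rank ∂_1 = 7 − 6 = 1, and the invariant factors of ∂_1 are all 1, so H_0 = Z.
  H_1: rank ker ∂_1 − rank ∂_2 = (21 − 6) − 13 = 2, and the invariant factors of ∂_2 are all 1, so H_1 = Z^2.
  H_2: rank ker ∂_2 − rank ∂_3 = (14 − 13) − 0 = 1, and there is no ∂_3, so H_2 = Z.

H_0 ≅ Z,  H_1 ≅ Z^2,  H_2 ≅ Z.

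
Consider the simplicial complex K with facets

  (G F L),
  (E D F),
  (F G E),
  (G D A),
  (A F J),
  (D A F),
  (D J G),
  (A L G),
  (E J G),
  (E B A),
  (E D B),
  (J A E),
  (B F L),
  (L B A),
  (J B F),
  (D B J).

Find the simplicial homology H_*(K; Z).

Order the vertices as A < B < D < E < F < G < J < L. Listing each simplex with vertices in this order, K has dimension 2 with simplices:

  0-simplices (8): A, B, D, E, F, G, J, L
  1-simplices (24): AB, AD, AE, AF, AG, AJ, AL, BD, BE, BF, BJ, BL, DE, DF, DG, DJ, EF, EG, EJ, FG, FJ, FL, GJ, GL
  2-simplices (16): ABE, ABL, ADF, ADG, AEJ, AFJ, AGL, BDE, BDJ, BFJ, BFL, DEF, DGJ, EFG, EGJ, FGL

Hence C_0 ≅ Z^8, C_1 ≅ Z^24, C_2 ≅ Z^16.

Boundary ∂_1: C_1 → C_0 sends each edge [p,q] (with p < q) to q − p.
The resulting 8×24 matrix has rank 7, and its Smith normal form has invariant factors (1,1,1,1,1,1,1).

Boundary ∂_2: C_2 → C_1 maps a triangle to the signed sum of its edges. For instance
  ∂BFL = FL − BL + BF,
  ∂BDE = DE − BE + BD.
As a 24×16 matrix over Z this has rank 15, with invariant factors (1,1,1,1,1,1,1,1,1,1,1,1,1,1,1).

Reading off H_k = ker ∂_k / im ∂_{k+1}:

  H_0: rank C_0 − rank ∂_1 = 8 − 7 = 1, and the invariant factors of ∂_1 are all 1, so H_0 = Z.
  H_1: rank ker ∂_1 − rank ∂_2 = (24 − 7) − 15 = 2, and the invariant factors of ∂_2 are all 1, so H_1 = Z^2.
  H_2: rank ker ∂_2 − rank ∂_3 = (16 − 15) − 0 = 1, and there is no ∂_3, so H_2 = Z.

As a check, the Euler characteristic is 8 − 24 + 16 = 0, which agrees with 1 − 2 + 1 = 0.

H_0 = Z,  H_1 = Z^2,  H_2 = Z.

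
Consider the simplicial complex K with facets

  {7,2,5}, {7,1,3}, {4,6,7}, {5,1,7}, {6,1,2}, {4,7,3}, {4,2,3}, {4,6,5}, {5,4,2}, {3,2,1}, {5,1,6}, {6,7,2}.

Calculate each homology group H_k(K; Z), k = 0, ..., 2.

Take the total order 1 < 2 < 3 < 4 < 5 < 6 < 7 on the vertex set. Then K (dimension 2) consists of the simplices:

  0-simplices (7): [1], [2], [3], [4], [5], [6], [7]
  1-simplices (18): [1,2], [1,3], [1,5], [1,6], [1,7], [2,3], [2,4], [2,5], [2,6], [2,7], [3,4], [3,7], [4,5], [4,6], [4,7], [5,6], [5,7], [6,7]
  2-simplices (12): [1,2,3], [1,2,6], [1,3,7], [1,5,6], [1,5,7], [2,3,4], [2,4,5], [2,5,7], [2,6,7], [3,4,7], [4,5,6], [4,6,7]

giving chain groups C_0 ≅ Z^7, C_1 ≅ Z^18, C_2 ≅ Z^12.

The boundary map ∂_1: C_1 → C_0 maps an edge to its endpoints' difference, ∂[p,q] = q − p. For instance
  ∂[4,6] = [6] − [4].
As a 7×18 matrix over Z this has rank 6, with invariant factors (1,1,1,1,1,1).

∂_2: C_2 → C_1 acts by ∂[p,q,r] = [q,r] − [p,r] + [p,q]. For instance
  ∂[1,2,3] = [2,3] − [1,3] + [1,2],
  ∂[3,4,7] = [4,7] − [3,7] + [3,4].
The resulting 18×12 matrix has rank 12, and its Smith normal form has invariant factors (1,1,1,1,1,1,1,1,1,1,1,2).

Reading off H_k = ker ∂_k / im ∂_{k+1}:

  H_0: rank C_0 − rank ∂_1 = 7 − 6 = 1, and the invariant factors of ∂_1 are all 1, so H_0 = Z.
  H_1: rank ker ∂_1 − rank ∂_2 = (18 − 6) − 12 = 0, and ∂_2 has invariant factor 2 > 1, so H_1 = Z/2.
  H_2: rank ker ∂_2 − rank ∂_3 = (12 − 12) − 0 = 0, and there is no ∂_3, so H_2 = 0.

H_0 ≅ Z,  H_1 ≅ Z/2,  H_2 = 0.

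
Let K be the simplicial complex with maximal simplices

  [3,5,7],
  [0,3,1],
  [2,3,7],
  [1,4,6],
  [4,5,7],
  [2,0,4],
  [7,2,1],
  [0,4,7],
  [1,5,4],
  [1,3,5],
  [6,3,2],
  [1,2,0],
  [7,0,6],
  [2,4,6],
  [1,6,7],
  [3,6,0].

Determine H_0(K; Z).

H_0 ≅ Z.

Order the vertices as 0 < 1 < 2 < 3 < 4 < 5 < 6 < 7. Listing each simplex with vertices in this order, K has dimension 2 with simplices:

  0-simplices (8): [0], [1], [2], [3], [4], [5], [6], [7]
  1-simplices (24): (24 of them)
  2-simplices (16): [0,1,2], [0,1,3], [0,2,4], [0,3,6], [0,4,7], [0,6,7], [1,2,7], [1,3,5], [1,4,5], [1,4,6], [1,6,7], [2,3,6], [2,3,7], [2,4,6], [3,5,7], [4,5,7]

Hence C_0 ≅ Z^8, C_1 ≅ Z^24, C_2 ≅ Z^16.

Boundary ∂_1: C_1 → C_0 is given by ∂[p,q] = [q] − [p]. For instance
  ∂[1,6] = [6] − [1].
As a 8×24 matrix over Z this has rank 7, with invariant factors (1,1,1,1,1,1,1).

The boundary map ∂_2: C_2 → C_1 sends each 2-simplex [p,q,r] to [q,r] − [p,r] + [p,q]. For instance
  ∂[0,3,6] = [3,6] − [0,6] + [0,3],
  ∂[2,3,7] = [3,7] − [2,7] + [2,3].
The 24×16 boundary matrix has rank 15 and Smith normal form diag(1,1,1,1,1,1,1,1,1,1,1,1,1,1,1).

Computing H_k = (kernel of ∂_k) / (image of ∂_{k+1}):

  H_0: rank C_0 − rank ∂_1 = 8 − 7 = 1, and the invariant factors of ∂_1 are all 1, so H_0 = Z.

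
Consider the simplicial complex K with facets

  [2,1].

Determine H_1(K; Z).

H_1 = 0.

K has 2 vertices, 1 edge.
rank ∂_1 = 1, rank ∂_2 = 0 ⇒ b_1 = 1 − 1 − 0 = 0. So H_1 ≅ 0.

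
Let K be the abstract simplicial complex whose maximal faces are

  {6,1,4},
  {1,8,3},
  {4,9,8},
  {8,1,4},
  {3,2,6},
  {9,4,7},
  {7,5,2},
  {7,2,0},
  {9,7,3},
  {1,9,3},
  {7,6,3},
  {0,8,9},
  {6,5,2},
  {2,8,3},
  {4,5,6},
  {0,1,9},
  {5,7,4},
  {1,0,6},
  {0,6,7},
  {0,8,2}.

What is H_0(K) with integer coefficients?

H_0 = Z.

Take the total order 0 < 1 < 2 < 3 < 4 < 5 < 6 < 7 < 8 < 9 on the vertex set. Then K (dimension 2) consists of the simplices:

  0-simplices (10): [0], [1], [2], [3], [4], [5], [6], [7], [8], [9]
  1-simplices (30): (30 of them)
  2-simplices (20): (20 of them)

so the chain groups are C_0 ≅ Z^10, C_1 ≅ Z^30, C_2 ≅ Z^20.

The boundary map ∂_1: C_1 → C_0 sends each edge [p,q] (with p < q) to q − p.
As a 10×30 matrix over Z this has rank 9, with invariant factors (1,1,1,1,1,1,1,1,1).

Boundary ∂_2: C_2 → C_1 maps a triangle to the signed sum of its edges. For instance
  ∂[0,2,7] = [2,7] − [0,7] + [0,2],
  ∂[2,5,7] = [5,7] − [2,7] + [2,5].
This gives a 30×20 integer matrix of rank 20; reducing to Smith normal form yields diagonal entries (1,1,1,1,1,1,1,1,1,1,1,1,1,1,1,1,1,1,1,2).

Now H_k = ker ∂_k / im ∂_{k+1}, so:

  H_0: rank C_0 − rank ∂_1 = 10 − 9 = 1, and the invariant factors of ∂_1 are all 1, so H_0 ≅ Z.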